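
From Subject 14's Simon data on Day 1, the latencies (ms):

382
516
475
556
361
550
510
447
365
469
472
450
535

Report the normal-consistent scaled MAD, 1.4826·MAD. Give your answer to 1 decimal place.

65.2 ms

Sorted: 361, 365, 382, 447, 450, 469, 472, 475, 510, 516, 535, 550, 556 → median = 472
|x − 472| sorted: 0, 3, 3, 22, 25, 38, 44, 63, 78, 84, 90, 107, 111 → MAD = 44
Robust SD ≈ 1.4826 × 44 = 65.234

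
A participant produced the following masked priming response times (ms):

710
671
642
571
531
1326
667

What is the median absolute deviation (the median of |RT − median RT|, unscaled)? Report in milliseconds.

Sorted: 531, 571, 642, 667, 671, 710, 1326 → median = 667
|x − 667|: 43, 4, 25, 96, 136, 659, 0
Sorted deviations: 0, 4, 25, 43, 96, 136, 659 → MAD = 43

43 ms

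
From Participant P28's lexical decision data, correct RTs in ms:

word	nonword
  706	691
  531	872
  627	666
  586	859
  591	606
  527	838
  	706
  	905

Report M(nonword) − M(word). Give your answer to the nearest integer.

173 ms

M(word) = 3568/6 = 594.667
M(nonword) = 6143/8 = 767.875
Difference = 767.875 − 594.667 = 173.208 ms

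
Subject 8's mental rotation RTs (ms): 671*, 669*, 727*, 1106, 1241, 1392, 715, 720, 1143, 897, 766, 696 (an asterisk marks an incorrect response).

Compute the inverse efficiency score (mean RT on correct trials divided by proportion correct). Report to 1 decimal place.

Correct trials (n=9): 1106, 1241, 1392, 715, 720, 1143, 897, 766, 696
Mean correct RT = 8676/9 = 964.0000 ms
Proportion correct = 9/12
IES = 964.0000 / (9/12) = 1285.333 ms

1285.3 ms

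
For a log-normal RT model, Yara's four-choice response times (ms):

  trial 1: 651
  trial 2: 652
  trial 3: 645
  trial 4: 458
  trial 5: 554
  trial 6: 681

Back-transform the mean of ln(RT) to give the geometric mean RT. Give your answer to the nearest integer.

ln(RT): 6.4785, 6.4800, 6.4693, 6.1269, 6.3172, 6.5236
Mean ln(RT) = 38.3954/6 = 6.39923
Geometric mean = exp(6.39923) = 601.38 ms

601 ms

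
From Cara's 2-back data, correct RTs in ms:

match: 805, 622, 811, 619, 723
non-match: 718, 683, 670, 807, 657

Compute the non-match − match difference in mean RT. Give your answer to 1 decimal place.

-9.0 ms

M(match) = 3580/5 = 716.000
M(non-match) = 3535/5 = 707.000
Difference = 707.000 − 716.000 = -9.000 ms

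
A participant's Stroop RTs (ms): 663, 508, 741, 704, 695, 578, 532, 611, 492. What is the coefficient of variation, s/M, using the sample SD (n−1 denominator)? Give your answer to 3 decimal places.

n = 9, Σ = 5524, M = 613.7778
Σ(x−M)² = 67339.556; s = √(67339.556/8) = 91.7466
CV = 91.7466 / 613.7778 = 0.14948

0.149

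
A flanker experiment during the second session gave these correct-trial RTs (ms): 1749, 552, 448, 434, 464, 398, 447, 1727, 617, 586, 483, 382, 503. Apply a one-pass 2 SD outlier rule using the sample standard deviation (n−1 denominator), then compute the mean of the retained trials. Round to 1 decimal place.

n = 13, ΣRT = 8790, M = 676.154
Σ(x−M)² = 2721717.69; s = √(2721717.69/12) = 476.246
Cutoffs: 676.154 ± 2·476.246 → [-276.3, 1628.6]
Outside: 1727, 1749 → excluded.
Retained (n=11): Σ = 5314, mean = 5314/11 = 483.091

483.1 ms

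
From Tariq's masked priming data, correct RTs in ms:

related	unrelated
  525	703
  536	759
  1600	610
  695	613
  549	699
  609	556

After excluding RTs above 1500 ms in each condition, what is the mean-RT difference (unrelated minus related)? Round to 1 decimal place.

73.9 ms

related: exclude 1600
M(related) = 2914/5 = 582.800
M(unrelated) = 3940/6 = 656.667
Difference = 656.667 − 582.800 = 73.867 ms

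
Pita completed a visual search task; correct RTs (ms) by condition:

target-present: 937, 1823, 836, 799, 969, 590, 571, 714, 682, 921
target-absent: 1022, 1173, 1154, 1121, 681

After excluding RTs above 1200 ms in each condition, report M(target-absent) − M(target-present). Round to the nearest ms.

target-present: exclude 1823
M(target-present) = 7019/9 = 779.889
M(target-absent) = 5151/5 = 1030.200
Difference = 1030.200 − 779.889 = 250.311 ms

250 ms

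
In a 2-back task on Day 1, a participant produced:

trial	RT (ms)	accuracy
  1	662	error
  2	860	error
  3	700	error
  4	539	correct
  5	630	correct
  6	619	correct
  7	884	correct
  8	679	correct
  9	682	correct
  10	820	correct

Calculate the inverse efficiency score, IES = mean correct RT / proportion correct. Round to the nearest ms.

990 ms

Correct trials (n=7): 539, 630, 619, 884, 679, 682, 820
Mean correct RT = 4853/7 = 693.2857 ms
Proportion correct = 7/10
IES = 693.2857 / (7/10) = 990.408 ms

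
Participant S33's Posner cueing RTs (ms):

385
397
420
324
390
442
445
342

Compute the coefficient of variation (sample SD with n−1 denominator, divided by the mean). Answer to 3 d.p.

n = 8, Σ = 3145, M = 393.1250
Σ(x−M)² = 13284.875; s = √(13284.875/7) = 43.5642
CV = 43.5642 / 393.1250 = 0.11082

0.111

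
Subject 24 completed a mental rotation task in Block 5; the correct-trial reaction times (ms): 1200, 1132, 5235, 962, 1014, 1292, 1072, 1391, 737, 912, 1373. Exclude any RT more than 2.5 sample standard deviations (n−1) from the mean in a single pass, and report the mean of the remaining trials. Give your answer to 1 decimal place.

1108.5 ms

n = 11, ΣRT = 16320, M = 1483.636
Σ(x−M)² = 15880714.55; s = √(15880714.55/10) = 1260.187
Cutoffs: 1483.636 ± 2.5·1260.187 → [-1666.8, 4634.1]
Outside: 5235 → excluded.
Retained (n=10): Σ = 11085, mean = 11085/10 = 1108.500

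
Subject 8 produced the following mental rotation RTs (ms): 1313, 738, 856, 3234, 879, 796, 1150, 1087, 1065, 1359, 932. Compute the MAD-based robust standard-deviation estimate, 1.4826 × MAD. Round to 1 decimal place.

Sorted: 738, 796, 856, 879, 932, 1065, 1087, 1150, 1313, 1359, 3234 → median = 1065
|x − 1065| sorted: 0, 22, 85, 133, 186, 209, 248, 269, 294, 327, 2169 → MAD = 209
Robust SD ≈ 1.4826 × 209 = 309.863

309.9 ms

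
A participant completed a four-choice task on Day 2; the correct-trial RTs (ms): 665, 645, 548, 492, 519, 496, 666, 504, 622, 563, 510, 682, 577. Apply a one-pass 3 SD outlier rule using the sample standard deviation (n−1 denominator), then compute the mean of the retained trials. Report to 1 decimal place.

576.1 ms

n = 13, ΣRT = 7489, M = 576.077
Σ(x−M)² = 61332.92; s = √(61332.92/12) = 71.492
Cutoffs: 576.077 ± 3·71.492 → [361.6, 790.6]
No RTs fall outside the cutoffs; all 13 retained. Mean = 7489/13 = 576.077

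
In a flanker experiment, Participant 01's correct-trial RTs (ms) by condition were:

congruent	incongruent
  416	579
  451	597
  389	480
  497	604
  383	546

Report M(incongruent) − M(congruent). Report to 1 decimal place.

134.0 ms

M(congruent) = 2136/5 = 427.200
M(incongruent) = 2806/5 = 561.200
Difference = 561.200 − 427.200 = 134.000 ms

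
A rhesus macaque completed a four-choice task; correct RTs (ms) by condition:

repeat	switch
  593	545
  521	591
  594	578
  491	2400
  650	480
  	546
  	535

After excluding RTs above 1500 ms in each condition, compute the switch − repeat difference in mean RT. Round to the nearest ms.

switch: exclude 2400
M(repeat) = 2849/5 = 569.800
M(switch) = 3275/6 = 545.833
Difference = 545.833 − 569.800 = -23.967 ms

-24 ms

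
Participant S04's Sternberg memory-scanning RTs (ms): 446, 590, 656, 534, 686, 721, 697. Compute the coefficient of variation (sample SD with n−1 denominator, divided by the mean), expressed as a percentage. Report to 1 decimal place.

n = 7, Σ = 4330, M = 618.5714
Σ(x−M)² = 60339.714; s = √(60339.714/6) = 100.2827
CV = 100.2827 / 618.5714 = 0.16212 = 16.212%

16.2%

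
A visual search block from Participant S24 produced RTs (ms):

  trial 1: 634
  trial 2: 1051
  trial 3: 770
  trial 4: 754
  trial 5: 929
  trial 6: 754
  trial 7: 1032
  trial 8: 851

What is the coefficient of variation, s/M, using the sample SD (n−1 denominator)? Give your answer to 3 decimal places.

0.174

n = 8, Σ = 6775, M = 846.8750
Σ(x−M)² = 151176.875; s = √(151176.875/7) = 146.9581
CV = 146.9581 / 846.8750 = 0.17353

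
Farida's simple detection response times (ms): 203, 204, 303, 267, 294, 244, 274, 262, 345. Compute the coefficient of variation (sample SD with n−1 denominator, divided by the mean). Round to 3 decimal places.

0.172

n = 9, Σ = 2396, M = 266.2222
Σ(x−M)² = 16771.556; s = √(16771.556/8) = 45.7869
CV = 45.7869 / 266.2222 = 0.17199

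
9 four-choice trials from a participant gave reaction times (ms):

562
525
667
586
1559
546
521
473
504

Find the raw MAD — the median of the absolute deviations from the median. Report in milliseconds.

Sorted: 473, 504, 521, 525, 546, 562, 586, 667, 1559 → median = 546
|x − 546|: 16, 21, 121, 40, 1013, 0, 25, 73, 42
Sorted deviations: 0, 16, 21, 25, 40, 42, 73, 121, 1013 → MAD = 40

40 ms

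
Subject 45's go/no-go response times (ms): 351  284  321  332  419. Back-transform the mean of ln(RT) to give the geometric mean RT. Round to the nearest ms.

ln(RT): 5.8608, 5.6490, 5.7714, 5.8051, 6.0379
Mean ln(RT) = 29.1242/5 = 5.82484
Geometric mean = exp(5.82484) = 338.61 ms

339 ms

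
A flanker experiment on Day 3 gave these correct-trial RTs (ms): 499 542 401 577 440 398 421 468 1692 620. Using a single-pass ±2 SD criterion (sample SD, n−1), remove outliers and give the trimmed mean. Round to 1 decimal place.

n = 10, ΣRT = 6058, M = 605.800
Σ(x−M)² = 1362091.60; s = √(1362091.60/9) = 389.029
Cutoffs: 605.800 ± 2·389.029 → [-172.3, 1383.9]
Outside: 1692 → excluded.
Retained (n=9): Σ = 4366, mean = 4366/9 = 485.111

485.1 ms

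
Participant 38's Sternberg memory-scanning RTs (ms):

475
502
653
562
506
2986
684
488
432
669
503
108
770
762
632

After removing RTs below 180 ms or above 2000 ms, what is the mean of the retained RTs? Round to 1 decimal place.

587.5 ms

Excluded: 108, 2986
Retained (n=13): Σ = 7638
Mean = 7638/13 = 587.5385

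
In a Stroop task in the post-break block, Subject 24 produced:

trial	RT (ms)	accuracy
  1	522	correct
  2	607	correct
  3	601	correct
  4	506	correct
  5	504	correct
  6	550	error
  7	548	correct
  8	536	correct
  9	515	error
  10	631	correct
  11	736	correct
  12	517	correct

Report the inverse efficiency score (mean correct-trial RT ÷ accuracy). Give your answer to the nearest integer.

Correct trials (n=10): 522, 607, 601, 506, 504, 548, 536, 631, 736, 517
Mean correct RT = 5708/10 = 570.8000 ms
Proportion correct = 10/12
IES = 570.8000 / (10/12) = 684.960 ms

685 ms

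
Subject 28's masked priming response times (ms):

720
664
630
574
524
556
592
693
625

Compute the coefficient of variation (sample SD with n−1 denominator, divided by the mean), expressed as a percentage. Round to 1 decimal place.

10.5%

n = 9, Σ = 5578, M = 619.7778
Σ(x−M)² = 33601.556; s = √(33601.556/8) = 64.8089
CV = 64.8089 / 619.7778 = 0.10457 = 10.457%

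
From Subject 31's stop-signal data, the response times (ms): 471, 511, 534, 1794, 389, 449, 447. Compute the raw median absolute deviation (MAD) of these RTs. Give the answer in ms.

40 ms

Sorted: 389, 447, 449, 471, 511, 534, 1794 → median = 471
|x − 471|: 0, 40, 63, 1323, 82, 22, 24
Sorted deviations: 0, 22, 24, 40, 63, 82, 1323 → MAD = 40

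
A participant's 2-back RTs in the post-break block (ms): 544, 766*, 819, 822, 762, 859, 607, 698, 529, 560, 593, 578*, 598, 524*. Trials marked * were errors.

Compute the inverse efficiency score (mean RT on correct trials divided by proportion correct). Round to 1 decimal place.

Correct trials (n=11): 544, 819, 822, 762, 859, 607, 698, 529, 560, 593, 598
Mean correct RT = 7391/11 = 671.9091 ms
Proportion correct = 11/14
IES = 671.9091 / (11/14) = 855.157 ms

855.2 ms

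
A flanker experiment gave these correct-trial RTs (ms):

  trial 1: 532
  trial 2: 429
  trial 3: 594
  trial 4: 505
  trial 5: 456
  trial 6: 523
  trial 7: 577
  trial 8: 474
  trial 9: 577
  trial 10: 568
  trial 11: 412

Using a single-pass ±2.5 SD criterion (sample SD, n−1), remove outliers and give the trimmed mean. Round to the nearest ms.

n = 11, ΣRT = 5647, M = 513.364
Σ(x−M)² = 40328.55; s = √(40328.55/10) = 63.505
Cutoffs: 513.364 ± 2.5·63.505 → [354.6, 672.1]
No RTs fall outside the cutoffs; all 11 retained. Mean = 5647/11 = 513.364

513 ms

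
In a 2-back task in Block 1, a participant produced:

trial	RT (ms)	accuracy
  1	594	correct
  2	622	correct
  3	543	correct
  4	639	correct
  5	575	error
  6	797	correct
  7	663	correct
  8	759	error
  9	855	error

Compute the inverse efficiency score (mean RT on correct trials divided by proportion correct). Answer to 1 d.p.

964.5 ms

Correct trials (n=6): 594, 622, 543, 639, 797, 663
Mean correct RT = 3858/6 = 643.0000 ms
Proportion correct = 6/9
IES = 643.0000 / (6/9) = 964.500 ms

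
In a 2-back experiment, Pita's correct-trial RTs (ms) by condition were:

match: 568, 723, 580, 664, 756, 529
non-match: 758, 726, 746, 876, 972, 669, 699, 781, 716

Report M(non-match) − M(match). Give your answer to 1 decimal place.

M(match) = 3820/6 = 636.667
M(non-match) = 6943/9 = 771.444
Difference = 771.444 − 636.667 = 134.778 ms

134.8 ms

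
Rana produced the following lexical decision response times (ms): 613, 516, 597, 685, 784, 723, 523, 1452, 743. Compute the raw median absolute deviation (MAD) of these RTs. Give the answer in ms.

Sorted: 516, 523, 597, 613, 685, 723, 743, 784, 1452 → median = 685
|x − 685|: 72, 169, 88, 0, 99, 38, 162, 767, 58
Sorted deviations: 0, 38, 58, 72, 88, 99, 162, 169, 767 → MAD = 88

88 ms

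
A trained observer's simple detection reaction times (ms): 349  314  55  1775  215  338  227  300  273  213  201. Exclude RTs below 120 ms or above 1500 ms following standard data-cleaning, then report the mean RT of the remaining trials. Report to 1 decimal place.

270.0 ms

Excluded: 55, 1775
Retained (n=9): Σ = 2430
Mean = 2430/9 = 270.0000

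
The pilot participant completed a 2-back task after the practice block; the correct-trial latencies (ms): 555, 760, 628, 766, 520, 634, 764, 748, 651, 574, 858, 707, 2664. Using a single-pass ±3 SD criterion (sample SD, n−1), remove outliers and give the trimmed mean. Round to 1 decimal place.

680.4 ms

n = 13, ΣRT = 10829, M = 833.000
Σ(x−M)² = 3747950.00; s = √(3747950.00/12) = 558.864
Cutoffs: 833.000 ± 3·558.864 → [-843.6, 2509.6]
Outside: 2664 → excluded.
Retained (n=12): Σ = 8165, mean = 8165/12 = 680.417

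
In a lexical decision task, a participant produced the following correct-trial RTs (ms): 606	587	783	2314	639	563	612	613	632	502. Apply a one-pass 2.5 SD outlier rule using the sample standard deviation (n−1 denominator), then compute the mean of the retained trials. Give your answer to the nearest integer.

615 ms

n = 10, ΣRT = 7851, M = 785.100
Σ(x−M)² = 2642700.90; s = √(2642700.90/9) = 541.880
Cutoffs: 785.100 ± 2.5·541.880 → [-569.6, 2139.8]
Outside: 2314 → excluded.
Retained (n=9): Σ = 5537, mean = 5537/9 = 615.222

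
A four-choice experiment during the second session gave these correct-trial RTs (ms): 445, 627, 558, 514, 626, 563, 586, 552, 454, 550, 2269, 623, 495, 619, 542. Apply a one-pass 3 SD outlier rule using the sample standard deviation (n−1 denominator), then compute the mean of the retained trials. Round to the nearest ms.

n = 15, ΣRT = 10023, M = 668.200
Σ(x−M)² = 2793346.40; s = √(2793346.40/14) = 446.682
Cutoffs: 668.200 ± 3·446.682 → [-671.8, 2008.2]
Outside: 2269 → excluded.
Retained (n=14): Σ = 7754, mean = 7754/14 = 553.857

554 ms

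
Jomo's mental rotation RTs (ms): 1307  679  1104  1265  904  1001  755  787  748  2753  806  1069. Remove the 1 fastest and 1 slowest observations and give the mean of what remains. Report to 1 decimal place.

Sorted: 679, 748, 755, 787, 806, 904, 1001, 1069, 1104, 1265, 1307, 2753
Drop lowest 1 (679) and highest 1 (2753)
Remaining (n=10): Σ = 9746, mean = 9746/10 = 974.600

974.6 ms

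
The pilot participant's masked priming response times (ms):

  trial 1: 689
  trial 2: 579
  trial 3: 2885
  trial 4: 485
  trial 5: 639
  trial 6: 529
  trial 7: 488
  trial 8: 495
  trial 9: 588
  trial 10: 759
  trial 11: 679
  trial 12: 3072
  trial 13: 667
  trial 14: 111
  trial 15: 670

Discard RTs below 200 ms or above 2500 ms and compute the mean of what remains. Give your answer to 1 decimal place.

Excluded: 111, 2885, 3072
Retained (n=12): Σ = 7267
Mean = 7267/12 = 605.5833

605.6 ms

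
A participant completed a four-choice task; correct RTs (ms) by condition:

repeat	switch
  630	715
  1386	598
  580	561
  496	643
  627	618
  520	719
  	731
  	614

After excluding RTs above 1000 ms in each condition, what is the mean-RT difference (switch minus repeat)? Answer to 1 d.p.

79.3 ms

repeat: exclude 1386
M(repeat) = 2853/5 = 570.600
M(switch) = 5199/8 = 649.875
Difference = 649.875 − 570.600 = 79.275 ms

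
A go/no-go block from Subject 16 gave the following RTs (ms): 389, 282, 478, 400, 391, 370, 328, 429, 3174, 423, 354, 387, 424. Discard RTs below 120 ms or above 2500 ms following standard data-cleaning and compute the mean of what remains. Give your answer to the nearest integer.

Excluded: 3174
Retained (n=12): Σ = 4655
Mean = 4655/12 = 387.9167

388 ms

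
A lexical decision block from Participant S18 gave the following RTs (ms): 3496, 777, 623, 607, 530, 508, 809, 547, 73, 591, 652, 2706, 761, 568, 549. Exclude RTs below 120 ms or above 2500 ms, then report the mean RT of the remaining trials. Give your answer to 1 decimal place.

Excluded: 73, 2706, 3496
Retained (n=12): Σ = 7522
Mean = 7522/12 = 626.8333

626.8 ms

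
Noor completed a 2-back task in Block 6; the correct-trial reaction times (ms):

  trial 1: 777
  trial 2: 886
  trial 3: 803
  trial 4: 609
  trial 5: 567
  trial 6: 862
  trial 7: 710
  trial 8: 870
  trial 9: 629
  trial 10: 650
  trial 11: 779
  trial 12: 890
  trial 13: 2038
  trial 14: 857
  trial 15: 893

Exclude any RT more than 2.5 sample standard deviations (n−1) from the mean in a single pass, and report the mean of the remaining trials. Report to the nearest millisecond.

n = 15, ΣRT = 12820, M = 854.667
Σ(x−M)² = 1675545.33; s = √(1675545.33/14) = 345.951
Cutoffs: 854.667 ± 2.5·345.951 → [-10.2, 1719.5]
Outside: 2038 → excluded.
Retained (n=14): Σ = 10782, mean = 10782/14 = 770.143

770 ms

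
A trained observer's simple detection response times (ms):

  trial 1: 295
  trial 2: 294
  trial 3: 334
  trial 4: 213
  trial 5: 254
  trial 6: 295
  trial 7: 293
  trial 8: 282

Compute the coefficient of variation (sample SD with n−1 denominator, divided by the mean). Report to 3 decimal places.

0.126

n = 8, Σ = 2260, M = 282.5000
Σ(x−M)² = 8850.000; s = √(8850.000/7) = 35.5568
CV = 35.5568 / 282.5000 = 0.12586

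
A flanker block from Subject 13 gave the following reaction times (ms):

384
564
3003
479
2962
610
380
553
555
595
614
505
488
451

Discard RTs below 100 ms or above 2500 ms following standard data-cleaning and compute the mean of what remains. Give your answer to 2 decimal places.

Excluded: 2962, 3003
Retained (n=12): Σ = 6178
Mean = 6178/12 = 514.8333

514.83 ms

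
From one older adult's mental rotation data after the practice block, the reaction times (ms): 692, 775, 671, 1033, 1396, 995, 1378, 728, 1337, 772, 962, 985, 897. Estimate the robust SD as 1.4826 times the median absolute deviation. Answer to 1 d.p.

281.7 ms

Sorted: 671, 692, 728, 772, 775, 897, 962, 985, 995, 1033, 1337, 1378, 1396 → median = 962
|x − 962| sorted: 0, 23, 33, 65, 71, 187, 190, 234, 270, 291, 375, 416, 434 → MAD = 190
Robust SD ≈ 1.4826 × 190 = 281.694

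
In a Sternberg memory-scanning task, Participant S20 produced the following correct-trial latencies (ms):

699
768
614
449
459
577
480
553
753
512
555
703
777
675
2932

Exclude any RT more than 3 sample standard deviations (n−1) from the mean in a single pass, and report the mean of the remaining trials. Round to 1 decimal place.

612.4 ms

n = 15, ΣRT = 11506, M = 767.067
Σ(x−M)² = 5198336.93; s = √(5198336.93/14) = 609.352
Cutoffs: 767.067 ± 3·609.352 → [-1061.0, 2595.1]
Outside: 2932 → excluded.
Retained (n=14): Σ = 8574, mean = 8574/14 = 612.429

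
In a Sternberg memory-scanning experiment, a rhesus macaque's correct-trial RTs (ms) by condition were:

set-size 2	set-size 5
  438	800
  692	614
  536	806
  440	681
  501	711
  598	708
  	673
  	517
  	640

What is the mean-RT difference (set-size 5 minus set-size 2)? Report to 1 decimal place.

M(set-size 2) = 3205/6 = 534.167
M(set-size 5) = 6150/9 = 683.333
Difference = 683.333 − 534.167 = 149.167 ms

149.2 ms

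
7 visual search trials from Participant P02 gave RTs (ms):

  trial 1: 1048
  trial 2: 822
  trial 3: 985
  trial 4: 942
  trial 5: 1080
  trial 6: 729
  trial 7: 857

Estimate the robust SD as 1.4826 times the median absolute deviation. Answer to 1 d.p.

157.2 ms

Sorted: 729, 822, 857, 942, 985, 1048, 1080 → median = 942
|x − 942| sorted: 0, 43, 85, 106, 120, 138, 213 → MAD = 106
Robust SD ≈ 1.4826 × 106 = 157.156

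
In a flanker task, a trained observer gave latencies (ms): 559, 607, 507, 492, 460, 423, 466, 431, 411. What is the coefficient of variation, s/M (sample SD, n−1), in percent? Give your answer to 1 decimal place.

n = 9, Σ = 4356, M = 484.0000
Σ(x−M)² = 34106.000; s = √(34106.000/8) = 65.2936
CV = 65.2936 / 484.0000 = 0.13490 = 13.490%

13.5%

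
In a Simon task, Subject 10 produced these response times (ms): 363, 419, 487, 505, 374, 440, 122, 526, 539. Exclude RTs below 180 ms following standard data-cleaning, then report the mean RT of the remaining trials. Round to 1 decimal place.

456.6 ms

Excluded: 122
Retained (n=8): Σ = 3653
Mean = 3653/8 = 456.6250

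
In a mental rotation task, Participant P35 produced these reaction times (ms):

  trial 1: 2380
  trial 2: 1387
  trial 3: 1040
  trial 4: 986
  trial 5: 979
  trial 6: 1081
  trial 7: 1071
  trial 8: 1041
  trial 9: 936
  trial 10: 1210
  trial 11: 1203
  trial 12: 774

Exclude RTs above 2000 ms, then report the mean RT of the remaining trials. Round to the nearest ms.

Excluded: 2380
Retained (n=11): Σ = 11708
Mean = 11708/11 = 1064.3636

1064 ms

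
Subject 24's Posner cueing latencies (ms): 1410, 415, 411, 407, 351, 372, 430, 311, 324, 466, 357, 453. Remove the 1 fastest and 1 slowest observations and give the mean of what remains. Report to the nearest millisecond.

399 ms

Sorted: 311, 324, 351, 357, 372, 407, 411, 415, 430, 453, 466, 1410
Drop lowest 1 (311) and highest 1 (1410)
Remaining (n=10): Σ = 3986, mean = 3986/10 = 398.600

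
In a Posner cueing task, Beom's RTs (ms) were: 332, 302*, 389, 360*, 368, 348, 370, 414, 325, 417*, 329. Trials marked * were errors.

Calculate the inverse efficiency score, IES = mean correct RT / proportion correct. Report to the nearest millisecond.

Correct trials (n=8): 332, 389, 368, 348, 370, 414, 325, 329
Mean correct RT = 2875/8 = 359.3750 ms
Proportion correct = 8/11
IES = 359.3750 / (8/11) = 494.141 ms

494 ms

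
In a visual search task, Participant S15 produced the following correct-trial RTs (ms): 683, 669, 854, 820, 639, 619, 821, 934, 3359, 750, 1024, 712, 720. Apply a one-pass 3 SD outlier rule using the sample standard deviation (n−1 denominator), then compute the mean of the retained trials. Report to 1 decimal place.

n = 13, ΣRT = 12604, M = 969.538
Σ(x−M)² = 6352883.23; s = √(6352883.23/12) = 727.604
Cutoffs: 969.538 ± 3·727.604 → [-1213.3, 3152.3]
Outside: 3359 → excluded.
Retained (n=12): Σ = 9245, mean = 9245/12 = 770.417

770.4 ms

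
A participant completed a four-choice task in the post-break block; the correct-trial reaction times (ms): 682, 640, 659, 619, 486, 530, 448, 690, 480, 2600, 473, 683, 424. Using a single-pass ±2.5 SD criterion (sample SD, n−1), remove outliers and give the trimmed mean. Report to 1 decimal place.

n = 13, ΣRT = 9414, M = 724.154
Σ(x−M)² = 3929275.69; s = √(3929275.69/12) = 572.223
Cutoffs: 724.154 ± 2.5·572.223 → [-706.4, 2154.7]
Outside: 2600 → excluded.
Retained (n=12): Σ = 6814, mean = 6814/12 = 567.833

567.8 ms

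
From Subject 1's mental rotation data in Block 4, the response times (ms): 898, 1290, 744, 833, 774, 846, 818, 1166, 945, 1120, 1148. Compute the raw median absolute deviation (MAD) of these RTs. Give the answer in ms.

124 ms

Sorted: 744, 774, 818, 833, 846, 898, 945, 1120, 1148, 1166, 1290 → median = 898
|x − 898|: 0, 392, 154, 65, 124, 52, 80, 268, 47, 222, 250
Sorted deviations: 0, 47, 52, 65, 80, 124, 154, 222, 250, 268, 392 → MAD = 124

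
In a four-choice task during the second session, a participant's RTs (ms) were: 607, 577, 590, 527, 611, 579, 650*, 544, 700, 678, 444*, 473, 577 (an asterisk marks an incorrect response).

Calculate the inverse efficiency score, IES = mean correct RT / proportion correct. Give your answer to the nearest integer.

Correct trials (n=11): 607, 577, 590, 527, 611, 579, 544, 700, 678, 473, 577
Mean correct RT = 6463/11 = 587.5455 ms
Proportion correct = 11/13
IES = 587.5455 / (11/13) = 694.372 ms

694 ms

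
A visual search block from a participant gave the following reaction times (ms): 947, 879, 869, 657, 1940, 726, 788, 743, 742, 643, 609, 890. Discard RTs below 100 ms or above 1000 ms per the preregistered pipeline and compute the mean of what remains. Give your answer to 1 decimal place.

772.1 ms

Excluded: 1940
Retained (n=11): Σ = 8493
Mean = 8493/11 = 772.0909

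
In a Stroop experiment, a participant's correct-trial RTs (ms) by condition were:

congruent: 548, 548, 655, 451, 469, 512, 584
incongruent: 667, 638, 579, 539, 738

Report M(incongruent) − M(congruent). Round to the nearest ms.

94 ms

M(congruent) = 3767/7 = 538.143
M(incongruent) = 3161/5 = 632.200
Difference = 632.200 − 538.143 = 94.057 ms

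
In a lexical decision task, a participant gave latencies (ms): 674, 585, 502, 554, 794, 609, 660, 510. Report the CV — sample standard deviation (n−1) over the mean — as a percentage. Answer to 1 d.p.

n = 8, Σ = 4888, M = 611.0000
Σ(x−M)² = 65870.000; s = √(65870.000/7) = 97.0052
CV = 97.0052 / 611.0000 = 0.15876 = 15.876%

15.9%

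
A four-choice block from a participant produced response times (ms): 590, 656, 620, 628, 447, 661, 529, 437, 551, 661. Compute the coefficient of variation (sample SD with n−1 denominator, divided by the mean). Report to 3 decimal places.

n = 10, Σ = 5780, M = 578.0000
Σ(x−M)² = 64442.000; s = √(64442.000/9) = 84.6181
CV = 84.6181 / 578.0000 = 0.14640

0.146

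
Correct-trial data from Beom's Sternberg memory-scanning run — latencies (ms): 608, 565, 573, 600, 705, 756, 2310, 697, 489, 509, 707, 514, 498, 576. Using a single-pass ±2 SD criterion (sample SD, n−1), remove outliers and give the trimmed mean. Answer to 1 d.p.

599.8 ms

n = 14, ΣRT = 10107, M = 721.929
Σ(x−M)² = 2813182.93; s = √(2813182.93/13) = 465.187
Cutoffs: 721.929 ± 2·465.187 → [-208.4, 1652.3]
Outside: 2310 → excluded.
Retained (n=13): Σ = 7797, mean = 7797/13 = 599.769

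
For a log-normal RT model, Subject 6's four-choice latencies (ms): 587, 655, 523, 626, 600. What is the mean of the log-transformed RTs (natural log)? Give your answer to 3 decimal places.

ln(RT): 6.3750, 6.4846, 6.2596, 6.4394, 6.3969
Σ ln(RT) = 31.9555
Mean = 31.9555/5 = 6.39110

6.391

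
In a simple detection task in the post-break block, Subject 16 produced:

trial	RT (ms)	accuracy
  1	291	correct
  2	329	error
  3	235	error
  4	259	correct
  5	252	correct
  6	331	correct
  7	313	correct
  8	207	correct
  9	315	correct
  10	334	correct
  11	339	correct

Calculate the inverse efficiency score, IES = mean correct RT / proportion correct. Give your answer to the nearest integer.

Correct trials (n=9): 291, 259, 252, 331, 313, 207, 315, 334, 339
Mean correct RT = 2641/9 = 293.4444 ms
Proportion correct = 9/11
IES = 293.4444 / (9/11) = 358.654 ms

359 ms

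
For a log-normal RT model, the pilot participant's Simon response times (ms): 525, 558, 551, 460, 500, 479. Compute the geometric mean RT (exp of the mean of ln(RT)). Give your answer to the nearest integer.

511 ms

ln(RT): 6.2634, 6.3244, 6.3117, 6.1312, 6.2146, 6.1717
Mean ln(RT) = 37.4170/6 = 6.23617
Geometric mean = exp(6.23617) = 510.90 ms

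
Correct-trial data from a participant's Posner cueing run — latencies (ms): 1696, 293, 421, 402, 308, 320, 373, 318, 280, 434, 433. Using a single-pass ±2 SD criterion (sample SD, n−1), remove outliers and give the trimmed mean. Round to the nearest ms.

n = 11, ΣRT = 5278, M = 479.818
Σ(x−M)² = 1660391.64; s = √(1660391.64/10) = 407.479
Cutoffs: 479.818 ± 2·407.479 → [-335.1, 1294.8]
Outside: 1696 → excluded.
Retained (n=10): Σ = 3582, mean = 3582/10 = 358.200

358 ms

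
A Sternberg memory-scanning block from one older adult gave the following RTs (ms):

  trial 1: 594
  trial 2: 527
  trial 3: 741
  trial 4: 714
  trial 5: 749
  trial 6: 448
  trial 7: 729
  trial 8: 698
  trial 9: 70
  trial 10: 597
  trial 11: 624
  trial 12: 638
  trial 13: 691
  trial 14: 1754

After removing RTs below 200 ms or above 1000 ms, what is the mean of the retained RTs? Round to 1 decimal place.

645.8 ms

Excluded: 70, 1754
Retained (n=12): Σ = 7750
Mean = 7750/12 = 645.8333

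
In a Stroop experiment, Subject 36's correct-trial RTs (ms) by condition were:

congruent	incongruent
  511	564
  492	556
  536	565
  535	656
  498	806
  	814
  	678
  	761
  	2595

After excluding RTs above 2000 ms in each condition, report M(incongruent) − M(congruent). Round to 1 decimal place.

160.6 ms

incongruent: exclude 2595
M(congruent) = 2572/5 = 514.400
M(incongruent) = 5400/8 = 675.000
Difference = 675.000 − 514.400 = 160.600 ms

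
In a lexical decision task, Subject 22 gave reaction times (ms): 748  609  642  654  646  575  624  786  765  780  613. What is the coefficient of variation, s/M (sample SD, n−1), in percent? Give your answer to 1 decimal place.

n = 11, Σ = 7442, M = 676.5455
Σ(x−M)² = 59920.727; s = √(59920.727/10) = 77.4085
CV = 77.4085 / 676.5455 = 0.11442 = 11.442%

11.4%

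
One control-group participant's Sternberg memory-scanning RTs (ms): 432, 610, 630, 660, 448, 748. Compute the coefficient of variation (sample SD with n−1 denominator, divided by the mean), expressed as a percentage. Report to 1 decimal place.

n = 6, Σ = 3528, M = 588.0000
Σ(x−M)² = 76968.000; s = √(76968.000/5) = 124.0709
CV = 124.0709 / 588.0000 = 0.21101 = 21.101%

21.1%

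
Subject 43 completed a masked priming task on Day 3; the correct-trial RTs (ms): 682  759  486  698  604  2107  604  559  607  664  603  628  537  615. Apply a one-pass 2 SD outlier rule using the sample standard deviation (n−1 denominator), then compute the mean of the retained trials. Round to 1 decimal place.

618.9 ms

n = 14, ΣRT = 10153, M = 725.214
Σ(x−M)² = 2116998.36; s = √(2116998.36/13) = 403.542
Cutoffs: 725.214 ± 2·403.542 → [-81.9, 1532.3]
Outside: 2107 → excluded.
Retained (n=13): Σ = 8046, mean = 8046/13 = 618.923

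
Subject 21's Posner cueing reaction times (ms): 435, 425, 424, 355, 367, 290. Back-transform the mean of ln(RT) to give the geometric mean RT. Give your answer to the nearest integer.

ln(RT): 6.0753, 6.0521, 6.0497, 5.8721, 5.9054, 5.6699
Mean ln(RT) = 35.6245/6 = 5.93742
Geometric mean = exp(5.93742) = 378.96 ms

379 ms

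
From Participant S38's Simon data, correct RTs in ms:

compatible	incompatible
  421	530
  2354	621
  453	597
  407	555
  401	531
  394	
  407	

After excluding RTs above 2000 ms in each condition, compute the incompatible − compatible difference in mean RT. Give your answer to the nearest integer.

compatible: exclude 2354
M(compatible) = 2483/6 = 413.833
M(incompatible) = 2834/5 = 566.800
Difference = 566.800 − 413.833 = 152.967 ms

153 ms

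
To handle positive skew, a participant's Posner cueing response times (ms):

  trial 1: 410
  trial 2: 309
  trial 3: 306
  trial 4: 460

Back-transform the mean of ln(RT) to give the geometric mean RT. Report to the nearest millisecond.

365 ms

ln(RT): 6.0162, 5.7333, 5.7236, 6.1312
Mean ln(RT) = 23.6043/4 = 5.90108
Geometric mean = exp(5.90108) = 365.43 ms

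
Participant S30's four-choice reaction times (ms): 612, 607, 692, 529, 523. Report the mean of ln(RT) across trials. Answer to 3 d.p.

6.379

ln(RT): 6.4167, 6.4085, 6.5396, 6.2710, 6.2596
Σ ln(RT) = 31.8954
Mean = 31.8954/5 = 6.37908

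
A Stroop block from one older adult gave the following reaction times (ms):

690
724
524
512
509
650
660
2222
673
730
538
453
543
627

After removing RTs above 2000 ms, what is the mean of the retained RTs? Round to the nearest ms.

603 ms

Excluded: 2222
Retained (n=13): Σ = 7833
Mean = 7833/13 = 602.5385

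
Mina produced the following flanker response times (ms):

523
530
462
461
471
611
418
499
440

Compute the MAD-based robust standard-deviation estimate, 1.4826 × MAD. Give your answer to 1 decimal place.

Sorted: 418, 440, 461, 462, 471, 499, 523, 530, 611 → median = 471
|x − 471| sorted: 0, 9, 10, 28, 31, 52, 53, 59, 140 → MAD = 31
Robust SD ≈ 1.4826 × 31 = 45.961

46.0 ms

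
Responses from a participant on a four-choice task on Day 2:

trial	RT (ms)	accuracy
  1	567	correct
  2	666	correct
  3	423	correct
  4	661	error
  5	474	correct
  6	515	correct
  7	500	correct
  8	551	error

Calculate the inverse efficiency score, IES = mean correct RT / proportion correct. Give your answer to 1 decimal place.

698.9 ms

Correct trials (n=6): 567, 666, 423, 474, 515, 500
Mean correct RT = 3145/6 = 524.1667 ms
Proportion correct = 6/8
IES = 524.1667 / (6/8) = 698.889 ms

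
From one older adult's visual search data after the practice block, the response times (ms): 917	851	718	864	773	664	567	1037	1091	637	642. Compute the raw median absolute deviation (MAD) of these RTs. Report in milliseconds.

Sorted: 567, 637, 642, 664, 718, 773, 851, 864, 917, 1037, 1091 → median = 773
|x − 773|: 144, 78, 55, 91, 0, 109, 206, 264, 318, 136, 131
Sorted deviations: 0, 55, 78, 91, 109, 131, 136, 144, 206, 264, 318 → MAD = 131

131 ms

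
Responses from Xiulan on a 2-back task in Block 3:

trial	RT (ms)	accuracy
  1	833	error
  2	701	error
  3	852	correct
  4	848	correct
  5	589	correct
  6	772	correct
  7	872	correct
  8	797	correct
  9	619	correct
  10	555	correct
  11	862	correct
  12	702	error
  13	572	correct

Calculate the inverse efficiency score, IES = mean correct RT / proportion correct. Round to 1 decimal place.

Correct trials (n=10): 852, 848, 589, 772, 872, 797, 619, 555, 862, 572
Mean correct RT = 7338/10 = 733.8000 ms
Proportion correct = 10/13
IES = 733.8000 / (10/13) = 953.940 ms

953.9 ms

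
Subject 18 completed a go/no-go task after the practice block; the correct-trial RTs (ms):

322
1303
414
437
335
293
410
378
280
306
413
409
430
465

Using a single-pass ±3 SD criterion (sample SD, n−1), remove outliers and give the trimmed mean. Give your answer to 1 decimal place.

376.3 ms

n = 14, ΣRT = 6195, M = 442.500
Σ(x−M)² = 842639.50; s = √(842639.50/13) = 254.595
Cutoffs: 442.500 ± 3·254.595 → [-321.3, 1206.3]
Outside: 1303 → excluded.
Retained (n=13): Σ = 4892, mean = 4892/13 = 376.308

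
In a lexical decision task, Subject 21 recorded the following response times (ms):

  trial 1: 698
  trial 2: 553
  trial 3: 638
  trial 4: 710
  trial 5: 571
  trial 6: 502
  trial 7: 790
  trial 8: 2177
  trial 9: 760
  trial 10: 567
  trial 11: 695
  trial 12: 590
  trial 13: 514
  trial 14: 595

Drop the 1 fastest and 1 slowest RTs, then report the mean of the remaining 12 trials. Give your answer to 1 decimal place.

Sorted: 502, 514, 553, 567, 571, 590, 595, 638, 695, 698, 710, 760, 790, 2177
Drop lowest 1 (502) and highest 1 (2177)
Remaining (n=12): Σ = 7681, mean = 7681/12 = 640.083

640.1 ms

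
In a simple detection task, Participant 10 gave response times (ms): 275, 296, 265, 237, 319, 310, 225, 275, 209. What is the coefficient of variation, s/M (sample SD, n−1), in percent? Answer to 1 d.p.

14.2%

n = 9, Σ = 2411, M = 267.8889
Σ(x−M)² = 11546.889; s = √(11546.889/8) = 37.9916
CV = 37.9916 / 267.8889 = 0.14182 = 14.182%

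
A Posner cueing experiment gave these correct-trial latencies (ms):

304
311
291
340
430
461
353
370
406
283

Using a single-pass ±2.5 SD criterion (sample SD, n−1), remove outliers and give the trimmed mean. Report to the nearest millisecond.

355 ms

n = 10, ΣRT = 3549, M = 354.900
Σ(x−M)² = 33732.90; s = √(33732.90/9) = 61.222
Cutoffs: 354.900 ± 2.5·61.222 → [201.8, 508.0]
No RTs fall outside the cutoffs; all 10 retained. Mean = 3549/10 = 354.900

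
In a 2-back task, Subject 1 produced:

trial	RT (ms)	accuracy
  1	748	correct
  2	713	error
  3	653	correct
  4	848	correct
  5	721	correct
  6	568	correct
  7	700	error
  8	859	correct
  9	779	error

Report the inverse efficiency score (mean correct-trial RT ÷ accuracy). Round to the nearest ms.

1099 ms

Correct trials (n=6): 748, 653, 848, 721, 568, 859
Mean correct RT = 4397/6 = 732.8333 ms
Proportion correct = 6/9
IES = 732.8333 / (6/9) = 1099.250 ms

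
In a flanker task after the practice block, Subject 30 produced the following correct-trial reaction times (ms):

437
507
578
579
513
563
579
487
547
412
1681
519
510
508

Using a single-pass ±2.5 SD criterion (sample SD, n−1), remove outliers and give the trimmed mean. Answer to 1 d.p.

n = 14, ΣRT = 8420, M = 601.429
Σ(x−M)² = 1288101.43; s = √(1288101.43/13) = 314.777
Cutoffs: 601.429 ± 2.5·314.777 → [-185.5, 1388.4]
Outside: 1681 → excluded.
Retained (n=13): Σ = 6739, mean = 6739/13 = 518.385

518.4 ms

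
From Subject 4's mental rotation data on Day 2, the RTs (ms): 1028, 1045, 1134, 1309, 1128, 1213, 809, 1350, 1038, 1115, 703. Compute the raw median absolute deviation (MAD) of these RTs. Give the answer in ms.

87 ms

Sorted: 703, 809, 1028, 1038, 1045, 1115, 1128, 1134, 1213, 1309, 1350 → median = 1115
|x − 1115|: 87, 70, 19, 194, 13, 98, 306, 235, 77, 0, 412
Sorted deviations: 0, 13, 19, 70, 77, 87, 98, 194, 235, 306, 412 → MAD = 87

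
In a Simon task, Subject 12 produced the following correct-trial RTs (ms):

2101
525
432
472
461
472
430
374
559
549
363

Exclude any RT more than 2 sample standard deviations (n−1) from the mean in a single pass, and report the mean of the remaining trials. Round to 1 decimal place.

463.7 ms

n = 11, ΣRT = 6738, M = 612.545
Σ(x−M)² = 2477634.73; s = √(2477634.73/10) = 497.758
Cutoffs: 612.545 ± 2·497.758 → [-383.0, 1608.1]
Outside: 2101 → excluded.
Retained (n=10): Σ = 4637, mean = 4637/10 = 463.700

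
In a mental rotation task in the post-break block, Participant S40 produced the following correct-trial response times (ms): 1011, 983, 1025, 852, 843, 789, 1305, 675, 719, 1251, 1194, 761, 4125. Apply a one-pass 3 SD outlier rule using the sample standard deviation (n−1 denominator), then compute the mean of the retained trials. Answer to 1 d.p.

n = 13, ΣRT = 15533, M = 1194.846
Σ(x−M)² = 9799557.69; s = √(9799557.69/12) = 903.676
Cutoffs: 1194.846 ± 3·903.676 → [-1516.2, 3905.9]
Outside: 4125 → excluded.
Retained (n=12): Σ = 11408, mean = 11408/12 = 950.667

950.7 ms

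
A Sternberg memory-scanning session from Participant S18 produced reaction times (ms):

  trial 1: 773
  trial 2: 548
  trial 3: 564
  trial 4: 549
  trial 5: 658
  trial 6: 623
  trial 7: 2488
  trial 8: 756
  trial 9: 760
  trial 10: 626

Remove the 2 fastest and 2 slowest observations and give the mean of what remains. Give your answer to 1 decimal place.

664.5 ms

Sorted: 548, 549, 564, 623, 626, 658, 756, 760, 773, 2488
Drop lowest 2 (548, 549) and highest 2 (773, 2488)
Remaining (n=6): Σ = 3987, mean = 3987/6 = 664.500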